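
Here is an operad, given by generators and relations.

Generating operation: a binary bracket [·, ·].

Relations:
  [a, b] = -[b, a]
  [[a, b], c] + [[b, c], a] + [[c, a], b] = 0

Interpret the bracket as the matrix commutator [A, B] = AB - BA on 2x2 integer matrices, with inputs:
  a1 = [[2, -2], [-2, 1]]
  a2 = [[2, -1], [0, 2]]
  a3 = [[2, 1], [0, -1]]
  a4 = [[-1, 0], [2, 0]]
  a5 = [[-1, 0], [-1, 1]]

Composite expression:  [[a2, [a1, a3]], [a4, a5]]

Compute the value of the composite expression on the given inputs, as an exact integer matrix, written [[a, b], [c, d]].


[[-20, 0], [60, 20]]

[a1, a3] = [[2, 7], [-6, -2]]
[a2, [a1, a3]] = [[6, 4], [0, -6]]
[a4, a5] = [[0, 0], [-5, 0]]
[[a2, [a1, a3]], [a4, a5]] = [[-20, 0], [60, 20]]


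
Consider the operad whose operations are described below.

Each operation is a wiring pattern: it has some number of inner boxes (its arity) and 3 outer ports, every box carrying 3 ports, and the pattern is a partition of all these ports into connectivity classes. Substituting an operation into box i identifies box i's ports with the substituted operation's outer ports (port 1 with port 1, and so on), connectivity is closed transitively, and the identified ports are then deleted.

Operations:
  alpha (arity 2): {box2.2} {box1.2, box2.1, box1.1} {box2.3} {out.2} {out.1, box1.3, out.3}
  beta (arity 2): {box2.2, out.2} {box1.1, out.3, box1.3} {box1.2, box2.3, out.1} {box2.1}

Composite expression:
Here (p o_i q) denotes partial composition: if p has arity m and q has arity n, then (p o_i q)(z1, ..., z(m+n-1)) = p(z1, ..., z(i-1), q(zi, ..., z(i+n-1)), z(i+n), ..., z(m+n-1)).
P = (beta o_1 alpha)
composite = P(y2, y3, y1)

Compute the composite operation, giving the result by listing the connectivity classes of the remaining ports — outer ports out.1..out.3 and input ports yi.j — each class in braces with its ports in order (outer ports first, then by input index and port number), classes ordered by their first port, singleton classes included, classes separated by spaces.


{out.1, y1.3} {out.2, y1.2} {out.3, y2.3} {y1.1} {y2.1, y2.2, y3.1} {y3.2} {y3.3}

After gluing at beta, chains via deleted ports link the y-ports.
composing alpha on (y2, y3), with out.j its own outer ports: {out.1, out.3, y2.3} {out.2} {y2.1, y2.2, y3.1} {y3.2} {y3.3}
composing beta on (y2, y3, y1), with out.j its own outer ports: {out.1, y1.3} {out.2, y1.2} {out.3, y2.3} {y1.1} {y2.1, y2.2, y3.1} {y3.2} {y3.3}


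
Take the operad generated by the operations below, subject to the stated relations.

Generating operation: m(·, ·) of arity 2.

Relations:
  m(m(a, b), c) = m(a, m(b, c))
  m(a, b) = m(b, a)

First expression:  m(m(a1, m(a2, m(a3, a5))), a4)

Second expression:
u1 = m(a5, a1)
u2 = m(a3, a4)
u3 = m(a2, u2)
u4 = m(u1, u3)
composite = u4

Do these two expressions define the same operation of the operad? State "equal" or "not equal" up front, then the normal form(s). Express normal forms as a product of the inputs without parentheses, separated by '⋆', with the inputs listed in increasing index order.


equal — both sides give a1 ⋆ a2 ⋆ a3 ⋆ a4 ⋆ a5

In normal form, the first expression is a1 ⋆ a2 ⋆ a3 ⋆ a4 ⋆ a5
In normal form, the second expression is a1 ⋆ a2 ⋆ a3 ⋆ a4 ⋆ a5
The forms coincide; equal.


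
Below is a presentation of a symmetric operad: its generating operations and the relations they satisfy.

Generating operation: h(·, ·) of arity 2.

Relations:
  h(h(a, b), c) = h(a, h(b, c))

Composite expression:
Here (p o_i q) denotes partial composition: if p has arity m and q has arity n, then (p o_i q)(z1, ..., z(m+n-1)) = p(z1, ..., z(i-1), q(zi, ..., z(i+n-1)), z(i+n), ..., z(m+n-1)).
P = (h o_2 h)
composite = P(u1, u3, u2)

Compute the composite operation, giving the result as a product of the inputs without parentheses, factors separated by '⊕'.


Every regrouping of h is equal, so read the u-inputs in written order.
h(u3, u2) collapses to u3 ⊕ u2
h(u1, h(u3, u2)) collapses to u1 ⊕ u3 ⊕ u2

u1 ⊕ u3 ⊕ u2


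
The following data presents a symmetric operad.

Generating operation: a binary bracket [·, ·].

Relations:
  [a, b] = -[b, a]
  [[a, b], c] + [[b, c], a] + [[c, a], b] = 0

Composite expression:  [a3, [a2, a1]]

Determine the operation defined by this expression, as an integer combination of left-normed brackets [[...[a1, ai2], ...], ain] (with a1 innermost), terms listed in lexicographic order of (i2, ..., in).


[[a1, a2], a3]


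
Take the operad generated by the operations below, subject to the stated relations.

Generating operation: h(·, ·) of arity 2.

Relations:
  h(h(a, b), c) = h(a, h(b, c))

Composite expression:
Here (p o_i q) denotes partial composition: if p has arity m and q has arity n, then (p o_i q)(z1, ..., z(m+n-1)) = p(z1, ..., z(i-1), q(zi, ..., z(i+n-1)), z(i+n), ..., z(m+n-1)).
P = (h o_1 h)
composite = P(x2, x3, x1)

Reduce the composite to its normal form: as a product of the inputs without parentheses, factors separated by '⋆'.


x2 ⋆ x3 ⋆ x1


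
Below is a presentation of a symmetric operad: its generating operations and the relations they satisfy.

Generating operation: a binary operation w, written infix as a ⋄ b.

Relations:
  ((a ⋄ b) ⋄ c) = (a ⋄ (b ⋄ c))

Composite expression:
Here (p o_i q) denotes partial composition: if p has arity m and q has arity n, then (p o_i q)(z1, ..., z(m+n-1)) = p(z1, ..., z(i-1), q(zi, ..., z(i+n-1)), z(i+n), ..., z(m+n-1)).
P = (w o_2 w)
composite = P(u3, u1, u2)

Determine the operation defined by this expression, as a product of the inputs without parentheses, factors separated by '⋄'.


u3 ⋄ u1 ⋄ u2

The w-tree's shape is irrelevant; the u-reading-order decides.
(u1 ⋄ u2) collapses to u1 ⋄ u2
(u3 ⋄ (u1 ⋄ u2)) collapses to u3 ⋄ u1 ⋄ u2


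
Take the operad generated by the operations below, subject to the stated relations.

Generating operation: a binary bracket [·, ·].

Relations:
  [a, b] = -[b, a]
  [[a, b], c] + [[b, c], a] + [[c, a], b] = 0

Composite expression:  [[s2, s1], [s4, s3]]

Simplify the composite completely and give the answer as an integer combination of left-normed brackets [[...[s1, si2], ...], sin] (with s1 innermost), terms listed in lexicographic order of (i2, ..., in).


[[[s1, s2], s3], s4] - [[[s1, s2], s4], s3]

Expand each bracket as ab - ba; the s1-initial words give the coefficients.
Composite bracket: [[s2, s1], [s4, s3]]
Applying ab - ba throughout gives 8 signed words (2^3 = 8).
Only words starting with s1 matter:
  sign of s1s2s3s4 is +1, so it contributes +[[[s1, s2], s3], s4]
  sign of s1s2s4s3 is -1, so it contributes -[[[s1, s2], s4], s3]


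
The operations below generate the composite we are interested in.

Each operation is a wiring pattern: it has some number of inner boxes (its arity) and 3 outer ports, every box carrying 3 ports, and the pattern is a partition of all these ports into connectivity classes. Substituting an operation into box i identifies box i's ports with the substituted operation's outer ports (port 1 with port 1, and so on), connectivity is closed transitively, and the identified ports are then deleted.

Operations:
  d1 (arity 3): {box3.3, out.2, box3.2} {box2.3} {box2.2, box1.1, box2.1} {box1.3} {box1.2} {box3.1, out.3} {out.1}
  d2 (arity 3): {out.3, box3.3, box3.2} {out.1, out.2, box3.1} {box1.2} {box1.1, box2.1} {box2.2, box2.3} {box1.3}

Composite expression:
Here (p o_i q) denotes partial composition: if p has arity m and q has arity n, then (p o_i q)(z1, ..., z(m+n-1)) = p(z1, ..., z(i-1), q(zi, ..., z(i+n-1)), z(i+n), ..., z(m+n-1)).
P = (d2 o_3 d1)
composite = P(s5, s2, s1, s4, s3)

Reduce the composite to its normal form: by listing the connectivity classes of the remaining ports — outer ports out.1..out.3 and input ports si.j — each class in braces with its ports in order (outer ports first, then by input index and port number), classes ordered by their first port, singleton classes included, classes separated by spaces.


{out.1, out.2} {out.3, s3.1, s3.2, s3.3} {s1.1, s4.1, s4.2} {s1.2} {s1.3} {s2.1, s5.1} {s2.2, s2.3} {s4.3} {s5.2} {s5.3}

Reachability decides: close wires over d2-identified ports.
composing d1 on (s1, s4, s3), with out.j its own outer ports: {out.1} {out.2, s3.2, s3.3} {out.3, s3.1} {s1.1, s4.1, s4.2} {s1.2} {s1.3} {s4.3}
composing d2 on (s5, s2, s1, s4, s3), with out.j its own outer ports: {out.1, out.2} {out.3, s3.1, s3.2, s3.3} {s1.1, s4.1, s4.2} {s1.2} {s1.3} {s2.1, s5.1} {s2.2, s2.3} {s4.3} {s5.2} {s5.3}


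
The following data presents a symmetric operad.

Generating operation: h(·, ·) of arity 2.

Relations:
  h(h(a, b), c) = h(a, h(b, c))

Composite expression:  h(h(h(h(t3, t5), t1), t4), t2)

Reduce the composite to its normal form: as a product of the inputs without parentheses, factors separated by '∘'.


t3 ∘ t5 ∘ t1 ∘ t4 ∘ t2

Key point: h is associative — brackets drop, the t-order remains.
h(t3, t5) reduces to t3 ∘ t5
h(h(t3, t5), t1) reduces to t3 ∘ t5 ∘ t1
h(h(h(t3, t5), t1), t4) reduces to t3 ∘ t5 ∘ t1 ∘ t4
h(h(h(h(t3, t5), t1), t4), t2) reduces to t3 ∘ t5 ∘ t1 ∘ t4 ∘ t2


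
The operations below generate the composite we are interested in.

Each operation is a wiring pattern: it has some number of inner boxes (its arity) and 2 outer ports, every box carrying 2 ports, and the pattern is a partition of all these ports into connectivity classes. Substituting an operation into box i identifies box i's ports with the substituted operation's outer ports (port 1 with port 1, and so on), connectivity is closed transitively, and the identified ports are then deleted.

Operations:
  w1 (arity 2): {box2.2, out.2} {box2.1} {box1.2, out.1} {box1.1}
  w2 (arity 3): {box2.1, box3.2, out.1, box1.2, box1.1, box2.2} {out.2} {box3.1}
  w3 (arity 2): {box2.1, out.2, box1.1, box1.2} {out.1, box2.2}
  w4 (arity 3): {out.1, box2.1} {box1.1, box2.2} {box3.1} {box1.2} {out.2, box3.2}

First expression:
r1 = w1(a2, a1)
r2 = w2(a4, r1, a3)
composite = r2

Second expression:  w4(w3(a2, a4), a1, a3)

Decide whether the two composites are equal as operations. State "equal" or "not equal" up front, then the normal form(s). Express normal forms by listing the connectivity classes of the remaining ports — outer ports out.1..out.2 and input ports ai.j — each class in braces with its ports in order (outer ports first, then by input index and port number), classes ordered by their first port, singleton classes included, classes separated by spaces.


Normal form of the first expression: {out.1, a1.2, a2.2, a3.2, a4.1, a4.2} {out.2} {a1.1} {a2.1} {a3.1}
Normal form of the second expression: {out.1, a1.1} {out.2, a3.2} {a1.2, a4.2} {a2.1, a2.2, a4.1} {a3.1}
Different reductions; not equal.

not equal — first {out.1, a1.2, a2.2, a3.2, a4.1, a4.2} {out.2} {a1.1} {a2.1} {a3.1}, second {out.1, a1.1} {out.2, a3.2} {a1.2, a4.2} {a2.1, a2.2, a4.1} {a3.1}


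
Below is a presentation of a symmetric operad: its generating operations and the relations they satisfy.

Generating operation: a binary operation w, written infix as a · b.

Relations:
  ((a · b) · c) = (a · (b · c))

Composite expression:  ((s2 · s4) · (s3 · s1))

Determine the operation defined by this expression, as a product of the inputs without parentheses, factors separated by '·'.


s2 · s4 · s3 · s1

All parenthesizations of w agree; list the s-inputs left to right.
(s2 · s4) unparenthesizes to s2 · s4
(s3 · s1) unparenthesizes to s3 · s1
((s2 · s4) · (s3 · s1)) unparenthesizes to s2 · s4 · s3 · s1


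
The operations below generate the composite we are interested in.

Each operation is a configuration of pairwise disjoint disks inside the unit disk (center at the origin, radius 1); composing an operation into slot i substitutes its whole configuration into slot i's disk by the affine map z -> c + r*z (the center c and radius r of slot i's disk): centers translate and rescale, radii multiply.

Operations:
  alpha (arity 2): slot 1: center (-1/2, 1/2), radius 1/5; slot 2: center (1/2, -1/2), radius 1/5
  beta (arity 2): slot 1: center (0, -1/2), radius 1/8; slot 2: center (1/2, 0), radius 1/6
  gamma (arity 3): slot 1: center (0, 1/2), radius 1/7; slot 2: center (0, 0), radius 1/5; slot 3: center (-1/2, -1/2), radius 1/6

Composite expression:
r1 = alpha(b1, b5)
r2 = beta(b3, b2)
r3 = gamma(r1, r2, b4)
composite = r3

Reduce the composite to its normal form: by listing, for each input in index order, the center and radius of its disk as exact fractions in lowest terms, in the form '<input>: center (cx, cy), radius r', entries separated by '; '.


Only the slot chain above each b matters under gamma; compose those maps.
b1: after 2 affine steps, its disk has center (-1/14, 4/7), radius 1/35
b5: after 2 affine steps, its disk has center (1/14, 3/7), radius 1/35
b3: after 2 affine steps, its disk has center (0, -1/10), radius 1/40
b2: after 2 affine steps, its disk has center (1/10, 0), radius 1/30
b4: after 1 affine step, its disk has center (-1/2, -1/2), radius 1/6

b1: center (-1/14, 4/7), radius 1/35; b2: center (1/10, 0), radius 1/30; b3: center (0, -1/10), radius 1/40; b4: center (-1/2, -1/2), radius 1/6; b5: center (1/14, 3/7), radius 1/35


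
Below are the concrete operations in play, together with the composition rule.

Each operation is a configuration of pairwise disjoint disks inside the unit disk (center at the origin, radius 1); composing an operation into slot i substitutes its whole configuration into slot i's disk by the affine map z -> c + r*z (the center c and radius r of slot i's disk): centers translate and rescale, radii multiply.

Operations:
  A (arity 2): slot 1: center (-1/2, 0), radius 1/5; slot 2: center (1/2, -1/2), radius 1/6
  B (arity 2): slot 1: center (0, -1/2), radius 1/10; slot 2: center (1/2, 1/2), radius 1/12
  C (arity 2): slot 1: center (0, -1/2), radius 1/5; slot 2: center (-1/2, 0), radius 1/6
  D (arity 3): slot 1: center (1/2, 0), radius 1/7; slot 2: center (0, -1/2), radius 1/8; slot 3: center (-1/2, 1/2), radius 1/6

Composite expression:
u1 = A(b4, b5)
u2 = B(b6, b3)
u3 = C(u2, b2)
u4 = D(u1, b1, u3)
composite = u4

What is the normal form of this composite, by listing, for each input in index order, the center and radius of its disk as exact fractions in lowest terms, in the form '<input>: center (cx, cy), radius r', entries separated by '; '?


b1: center (0, -1/2), radius 1/8; b2: center (-7/12, 1/2), radius 1/36; b3: center (-29/60, 13/30), radius 1/360; b4: center (3/7, 0), radius 1/35; b5: center (4/7, -1/14), radius 1/42; b6: center (-1/2, 2/5), radius 1/300


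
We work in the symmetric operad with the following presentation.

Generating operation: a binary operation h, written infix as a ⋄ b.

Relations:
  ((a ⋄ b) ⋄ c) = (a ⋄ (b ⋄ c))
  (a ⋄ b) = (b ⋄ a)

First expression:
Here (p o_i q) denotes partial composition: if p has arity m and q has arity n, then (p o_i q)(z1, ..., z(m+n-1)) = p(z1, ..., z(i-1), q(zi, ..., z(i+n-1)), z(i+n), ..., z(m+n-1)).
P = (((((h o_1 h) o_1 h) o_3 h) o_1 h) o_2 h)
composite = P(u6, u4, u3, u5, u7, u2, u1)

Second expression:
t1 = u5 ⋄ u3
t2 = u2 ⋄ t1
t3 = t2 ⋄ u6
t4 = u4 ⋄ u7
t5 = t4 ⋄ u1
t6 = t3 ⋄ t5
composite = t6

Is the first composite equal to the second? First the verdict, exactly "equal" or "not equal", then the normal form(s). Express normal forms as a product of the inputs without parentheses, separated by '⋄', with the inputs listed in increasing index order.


equal; both compose to u1 ⋄ u2 ⋄ u3 ⋄ u4 ⋄ u5 ⋄ u6 ⋄ u7

The first composite normalizes to u1 ⋄ u2 ⋄ u3 ⋄ u4 ⋄ u5 ⋄ u6 ⋄ u7
The second composite normalizes to u1 ⋄ u2 ⋄ u3 ⋄ u4 ⋄ u5 ⋄ u6 ⋄ u7
The normal forms match — equal.


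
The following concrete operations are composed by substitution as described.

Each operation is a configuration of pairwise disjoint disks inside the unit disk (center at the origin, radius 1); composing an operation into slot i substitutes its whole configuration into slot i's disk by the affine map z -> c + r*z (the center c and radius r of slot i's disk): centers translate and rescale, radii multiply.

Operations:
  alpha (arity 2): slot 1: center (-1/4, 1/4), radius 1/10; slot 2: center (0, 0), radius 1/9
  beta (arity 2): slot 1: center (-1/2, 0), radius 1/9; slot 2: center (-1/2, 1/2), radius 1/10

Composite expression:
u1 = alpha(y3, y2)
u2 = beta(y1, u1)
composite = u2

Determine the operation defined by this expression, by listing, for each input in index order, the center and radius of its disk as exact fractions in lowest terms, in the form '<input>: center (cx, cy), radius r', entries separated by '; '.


Each y-disk chains the slot maps above it in beta; radii multiply.
tracing y1 down its 1-map path: center (-1/2, 0), radius 1/9
tracing y3 down its 2-map path: center (-21/40, 21/40), radius 1/100
tracing y2 down its 2-map path: center (-1/2, 1/2), radius 1/90

y1: center (-1/2, 0), radius 1/9; y2: center (-1/2, 1/2), radius 1/90; y3: center (-21/40, 21/40), radius 1/100


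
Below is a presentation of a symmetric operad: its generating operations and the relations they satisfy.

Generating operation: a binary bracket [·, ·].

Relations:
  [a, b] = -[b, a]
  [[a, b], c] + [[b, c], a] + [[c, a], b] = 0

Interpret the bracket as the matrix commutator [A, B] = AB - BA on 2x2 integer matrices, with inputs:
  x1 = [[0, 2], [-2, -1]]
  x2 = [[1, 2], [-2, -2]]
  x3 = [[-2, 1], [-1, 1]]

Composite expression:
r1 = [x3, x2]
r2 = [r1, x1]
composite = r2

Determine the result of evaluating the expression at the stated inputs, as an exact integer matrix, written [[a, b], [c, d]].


[[36, 9], [-9, -36]]

[x3, x2] = [[0, -9], [-9, 0]]
[[x3, x2], x1] = [[36, 9], [-9, -36]]


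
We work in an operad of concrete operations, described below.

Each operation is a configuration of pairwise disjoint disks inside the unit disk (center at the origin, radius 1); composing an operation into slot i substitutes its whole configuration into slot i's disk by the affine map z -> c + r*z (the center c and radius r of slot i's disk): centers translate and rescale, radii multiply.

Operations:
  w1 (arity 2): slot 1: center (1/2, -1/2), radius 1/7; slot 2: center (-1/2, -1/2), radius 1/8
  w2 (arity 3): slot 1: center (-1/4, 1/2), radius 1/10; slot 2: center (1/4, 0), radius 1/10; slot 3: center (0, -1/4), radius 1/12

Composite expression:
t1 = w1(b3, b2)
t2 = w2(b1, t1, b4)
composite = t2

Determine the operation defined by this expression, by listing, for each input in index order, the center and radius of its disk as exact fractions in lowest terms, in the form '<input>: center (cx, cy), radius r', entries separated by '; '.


b1: center (-1/4, 1/2), radius 1/10; b2: center (1/5, -1/20), radius 1/80; b3: center (3/10, -1/20), radius 1/70; b4: center (0, -1/4), radius 1/12


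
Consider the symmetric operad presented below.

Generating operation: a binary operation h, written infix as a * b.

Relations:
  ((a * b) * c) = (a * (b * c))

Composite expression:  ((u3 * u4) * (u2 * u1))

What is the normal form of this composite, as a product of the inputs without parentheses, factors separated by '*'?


u3 * u4 * u2 * u1

Associativity of h dissolves the nesting; only the u-input order survives.
(u3 * u4) unparenthesizes to u3 * u4
(u2 * u1) unparenthesizes to u2 * u1
((u3 * u4) * (u2 * u1)) unparenthesizes to u3 * u4 * u2 * u1


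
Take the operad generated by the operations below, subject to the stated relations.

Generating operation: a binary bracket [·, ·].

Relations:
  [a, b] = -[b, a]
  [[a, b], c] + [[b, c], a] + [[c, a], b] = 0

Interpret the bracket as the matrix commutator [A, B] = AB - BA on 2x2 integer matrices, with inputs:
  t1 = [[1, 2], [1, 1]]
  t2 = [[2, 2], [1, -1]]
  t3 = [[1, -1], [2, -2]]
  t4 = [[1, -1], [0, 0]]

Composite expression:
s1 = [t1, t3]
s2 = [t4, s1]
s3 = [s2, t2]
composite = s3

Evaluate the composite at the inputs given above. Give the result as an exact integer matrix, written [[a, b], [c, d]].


[t1, t3] = [[5, -6], [3, -5]]
[t4, [t1, t3]] = [[-3, 4], [-3, 3]]
[[t4, [t1, t3]], t2] = [[10, -24], [-3, -10]]

[[10, -24], [-3, -10]]


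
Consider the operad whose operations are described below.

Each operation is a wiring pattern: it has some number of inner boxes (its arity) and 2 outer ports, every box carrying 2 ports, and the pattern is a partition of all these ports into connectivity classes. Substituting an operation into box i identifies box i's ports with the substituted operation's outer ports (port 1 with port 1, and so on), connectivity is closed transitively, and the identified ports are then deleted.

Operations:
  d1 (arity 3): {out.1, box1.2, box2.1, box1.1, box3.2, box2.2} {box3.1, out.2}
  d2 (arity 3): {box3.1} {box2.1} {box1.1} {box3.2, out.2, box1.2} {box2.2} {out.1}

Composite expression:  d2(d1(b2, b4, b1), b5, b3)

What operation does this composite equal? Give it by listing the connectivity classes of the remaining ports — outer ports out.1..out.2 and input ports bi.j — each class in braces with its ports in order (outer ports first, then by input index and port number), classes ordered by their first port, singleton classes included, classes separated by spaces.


Connectivity passes through glued d2-boundaries; trace each wire chain.
d1 over (b2, b4, b1) gives {out.1, b1.2, b2.1, b2.2, b4.1, b4.2} {out.2, b1.1}, out.j being that stage's outer ports
d2 over (b2, b4, b1, b5, b3) gives {out.1} {out.2, b1.1, b3.2} {b1.2, b2.1, b2.2, b4.1, b4.2} {b3.1} {b5.1} {b5.2}, out.j being that stage's outer ports

{out.1} {out.2, b1.1, b3.2} {b1.2, b2.1, b2.2, b4.1, b4.2} {b3.1} {b5.1} {b5.2}


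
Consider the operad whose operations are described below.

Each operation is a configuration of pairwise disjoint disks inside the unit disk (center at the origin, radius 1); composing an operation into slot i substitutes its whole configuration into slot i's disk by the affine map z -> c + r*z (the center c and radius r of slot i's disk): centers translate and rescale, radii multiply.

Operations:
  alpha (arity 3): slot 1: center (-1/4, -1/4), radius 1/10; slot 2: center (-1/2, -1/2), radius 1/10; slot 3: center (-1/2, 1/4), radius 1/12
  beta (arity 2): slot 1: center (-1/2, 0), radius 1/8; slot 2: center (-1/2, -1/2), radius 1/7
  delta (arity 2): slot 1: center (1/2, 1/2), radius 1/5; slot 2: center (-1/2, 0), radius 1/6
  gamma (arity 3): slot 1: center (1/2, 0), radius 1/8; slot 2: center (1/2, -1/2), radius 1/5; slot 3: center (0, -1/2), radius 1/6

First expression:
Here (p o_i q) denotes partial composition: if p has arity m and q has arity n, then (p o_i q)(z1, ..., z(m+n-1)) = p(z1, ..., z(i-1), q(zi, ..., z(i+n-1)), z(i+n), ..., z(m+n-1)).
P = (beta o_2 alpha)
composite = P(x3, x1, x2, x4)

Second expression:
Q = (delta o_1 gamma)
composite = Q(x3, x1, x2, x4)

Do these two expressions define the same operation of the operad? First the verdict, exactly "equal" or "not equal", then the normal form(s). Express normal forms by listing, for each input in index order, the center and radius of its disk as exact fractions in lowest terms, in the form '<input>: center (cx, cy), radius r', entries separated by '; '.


not equal — first x1: center (-15/28, -15/28), radius 1/70; x2: center (-4/7, -4/7), radius 1/70; x3: center (-1/2, 0), radius 1/8; x4: center (-4/7, -13/28), radius 1/84, second x1: center (3/5, 2/5), radius 1/25; x2: center (1/2, 2/5), radius 1/30; x3: center (3/5, 1/2), radius 1/40; x4: center (-1/2, 0), radius 1/6

Normal form of the first expression: x1: center (-15/28, -15/28), radius 1/70; x2: center (-4/7, -4/7), radius 1/70; x3: center (-1/2, 0), radius 1/8; x4: center (-4/7, -13/28), radius 1/84
Normal form of the second expression: x1: center (3/5, 2/5), radius 1/25; x2: center (1/2, 2/5), radius 1/30; x3: center (3/5, 1/2), radius 1/40; x4: center (-1/2, 0), radius 1/6
Different reductions; not equal.


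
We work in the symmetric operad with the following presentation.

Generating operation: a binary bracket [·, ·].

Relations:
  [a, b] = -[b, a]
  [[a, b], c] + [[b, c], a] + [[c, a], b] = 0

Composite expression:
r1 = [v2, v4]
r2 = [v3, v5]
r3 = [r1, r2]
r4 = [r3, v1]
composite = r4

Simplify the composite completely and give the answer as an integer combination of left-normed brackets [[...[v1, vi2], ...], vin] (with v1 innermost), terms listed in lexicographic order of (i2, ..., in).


Antisymmetry and Jacobi reduce to v1-anchored left-normed brackets.
Composite bracket: [[[v2, v4], [v3, v5]], v1]
Each bracket splits as ab - ba, giving 16 signed words (2^4 = 16).
Keep just the words that open with v1:
  from v1v2v4v3v5, sign -1: term -[[[[v1, v2], v4], v3], v5]
  from v1v2v4v5v3, sign +1: term +[[[[v1, v2], v4], v5], v3]
  from v1v3v5v2v4, sign +1: term +[[[[v1, v3], v5], v2], v4]
  from v1v3v5v4v2, sign -1: term -[[[[v1, v3], v5], v4], v2]
  from v1v4v2v3v5, sign +1: term +[[[[v1, v4], v2], v3], v5]
  from v1v4v2v5v3, sign -1: term -[[[[v1, v4], v2], v5], v3]
  from v1v5v3v2v4, sign -1: term -[[[[v1, v5], v3], v2], v4]
  from v1v5v3v4v2, sign +1: term +[[[[v1, v5], v3], v4], v2]

-[[[[v1, v2], v4], v3], v5] + [[[[v1, v2], v4], v5], v3] + [[[[v1, v3], v5], v2], v4] - [[[[v1, v3], v5], v4], v2] + [[[[v1, v4], v2], v3], v5] - [[[[v1, v4], v2], v5], v3] - [[[[v1, v5], v3], v2], v4] + [[[[v1, v5], v3], v4], v2]


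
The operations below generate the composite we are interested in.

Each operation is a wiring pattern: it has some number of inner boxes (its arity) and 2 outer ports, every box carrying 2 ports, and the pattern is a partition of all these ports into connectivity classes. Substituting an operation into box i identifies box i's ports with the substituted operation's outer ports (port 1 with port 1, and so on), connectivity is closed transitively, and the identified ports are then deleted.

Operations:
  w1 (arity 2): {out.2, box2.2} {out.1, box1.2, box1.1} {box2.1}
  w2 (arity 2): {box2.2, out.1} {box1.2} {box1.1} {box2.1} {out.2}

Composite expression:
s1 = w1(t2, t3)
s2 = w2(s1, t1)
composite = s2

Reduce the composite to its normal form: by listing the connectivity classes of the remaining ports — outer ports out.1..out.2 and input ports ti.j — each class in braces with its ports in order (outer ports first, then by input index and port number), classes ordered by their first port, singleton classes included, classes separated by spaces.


{out.1, t1.2} {out.2} {t1.1} {t2.1, t2.2} {t3.1} {t3.2}

Substituting into w2 glues patterns; closure does the rest.
after w1, the pattern on (t2, t3) reads {out.1, t2.1, t2.2} {out.2, t3.2} {t3.1} (out.j = its outer ports)
after w2, the pattern on (t2, t3, t1) reads {out.1, t1.2} {out.2} {t1.1} {t2.1, t2.2} {t3.1} {t3.2} (out.j = its outer ports)


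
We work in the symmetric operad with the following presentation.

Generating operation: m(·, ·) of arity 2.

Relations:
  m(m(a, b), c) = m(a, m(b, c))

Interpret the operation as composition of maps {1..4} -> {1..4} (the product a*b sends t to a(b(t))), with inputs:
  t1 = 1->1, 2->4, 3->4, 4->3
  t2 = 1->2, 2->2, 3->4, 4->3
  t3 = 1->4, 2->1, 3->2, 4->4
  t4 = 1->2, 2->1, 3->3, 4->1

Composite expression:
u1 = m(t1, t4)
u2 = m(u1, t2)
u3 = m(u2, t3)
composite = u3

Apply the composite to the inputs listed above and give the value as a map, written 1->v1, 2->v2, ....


m(t1, t4) = 1->4, 2->1, 3->4, 4->1
m(m(t1, t4), t2) = 1->1, 2->1, 3->1, 4->4
m(m(m(t1, t4), t2), t3) = 1->4, 2->1, 3->1, 4->4

1->4, 2->1, 3->1, 4->4


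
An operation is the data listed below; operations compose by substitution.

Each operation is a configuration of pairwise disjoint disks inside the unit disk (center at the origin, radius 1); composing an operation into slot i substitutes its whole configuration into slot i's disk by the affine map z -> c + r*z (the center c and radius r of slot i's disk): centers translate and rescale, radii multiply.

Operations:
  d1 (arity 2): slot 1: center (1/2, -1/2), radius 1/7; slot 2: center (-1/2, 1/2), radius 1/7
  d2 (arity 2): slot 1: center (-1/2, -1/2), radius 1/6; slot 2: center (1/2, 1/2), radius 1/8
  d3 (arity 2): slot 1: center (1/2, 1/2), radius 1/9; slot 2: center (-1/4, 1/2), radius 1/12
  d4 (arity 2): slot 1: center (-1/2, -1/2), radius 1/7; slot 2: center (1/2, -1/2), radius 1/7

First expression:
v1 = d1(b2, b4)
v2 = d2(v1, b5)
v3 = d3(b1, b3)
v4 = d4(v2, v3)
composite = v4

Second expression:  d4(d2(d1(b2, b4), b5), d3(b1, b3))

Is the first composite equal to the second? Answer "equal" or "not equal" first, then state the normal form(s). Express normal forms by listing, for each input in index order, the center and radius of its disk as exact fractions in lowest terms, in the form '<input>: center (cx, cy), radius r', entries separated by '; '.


equal — both sides give b1: center (4/7, -3/7), radius 1/63; b2: center (-47/84, -7/12), radius 1/294; b3: center (13/28, -3/7), radius 1/84; b4: center (-7/12, -47/84), radius 1/294; b5: center (-3/7, -3/7), radius 1/56

The first expression reduces to b1: center (4/7, -3/7), radius 1/63; b2: center (-47/84, -7/12), radius 1/294; b3: center (13/28, -3/7), radius 1/84; b4: center (-7/12, -47/84), radius 1/294; b5: center (-3/7, -3/7), radius 1/56
The second expression reduces to b1: center (4/7, -3/7), radius 1/63; b2: center (-47/84, -7/12), radius 1/294; b3: center (13/28, -3/7), radius 1/84; b4: center (-7/12, -47/84), radius 1/294; b5: center (-3/7, -3/7), radius 1/56
The normal forms match — equal.


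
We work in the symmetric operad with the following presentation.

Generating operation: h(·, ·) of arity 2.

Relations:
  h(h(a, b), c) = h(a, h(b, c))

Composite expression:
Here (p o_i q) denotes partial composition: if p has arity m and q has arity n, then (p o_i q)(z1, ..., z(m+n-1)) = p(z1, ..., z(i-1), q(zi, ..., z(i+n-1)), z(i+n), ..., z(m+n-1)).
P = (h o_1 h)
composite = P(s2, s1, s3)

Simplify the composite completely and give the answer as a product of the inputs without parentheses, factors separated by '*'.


s2 * s1 * s3

Under associativity of h, the answer is the s's in reading order.
h(s2, s1) collapses to s2 * s1
h(h(s2, s1), s3) collapses to s2 * s1 * s3


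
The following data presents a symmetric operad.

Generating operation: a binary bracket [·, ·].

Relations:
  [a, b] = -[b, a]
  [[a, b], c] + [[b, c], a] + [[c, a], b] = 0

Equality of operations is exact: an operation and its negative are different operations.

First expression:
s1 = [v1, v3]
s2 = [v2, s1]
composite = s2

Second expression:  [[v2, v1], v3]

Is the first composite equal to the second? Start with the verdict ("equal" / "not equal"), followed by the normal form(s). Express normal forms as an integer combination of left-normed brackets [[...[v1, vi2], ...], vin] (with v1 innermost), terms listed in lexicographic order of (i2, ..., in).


not equal; first: -[[v1, v3], v2]; second: -[[v1, v2], v3]

Reducing the first expression gives -[[v1, v3], v2]
Reducing the second expression gives -[[v1, v2], v3]
No match — not equal.


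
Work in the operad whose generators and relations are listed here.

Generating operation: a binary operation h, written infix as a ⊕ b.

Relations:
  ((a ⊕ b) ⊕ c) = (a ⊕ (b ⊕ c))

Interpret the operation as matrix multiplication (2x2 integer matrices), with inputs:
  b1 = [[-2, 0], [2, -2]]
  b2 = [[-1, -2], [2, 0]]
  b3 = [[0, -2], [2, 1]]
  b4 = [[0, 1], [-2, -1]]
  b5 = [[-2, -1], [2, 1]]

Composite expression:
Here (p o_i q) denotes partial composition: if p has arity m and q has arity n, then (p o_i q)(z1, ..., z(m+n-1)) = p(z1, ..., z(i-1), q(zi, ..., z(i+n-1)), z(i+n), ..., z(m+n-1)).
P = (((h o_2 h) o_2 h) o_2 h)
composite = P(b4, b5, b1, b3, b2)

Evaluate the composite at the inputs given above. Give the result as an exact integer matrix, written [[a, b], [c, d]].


(b5 ⊕ b1) = [[2, 2], [-2, -2]]
((b5 ⊕ b1) ⊕ b3) = [[4, -2], [-4, 2]]
(((b5 ⊕ b1) ⊕ b3) ⊕ b2) = [[-8, -8], [8, 8]]
(b4 ⊕ (((b5 ⊕ b1) ⊕ b3) ⊕ b2)) = [[8, 8], [8, 8]]

[[8, 8], [8, 8]]


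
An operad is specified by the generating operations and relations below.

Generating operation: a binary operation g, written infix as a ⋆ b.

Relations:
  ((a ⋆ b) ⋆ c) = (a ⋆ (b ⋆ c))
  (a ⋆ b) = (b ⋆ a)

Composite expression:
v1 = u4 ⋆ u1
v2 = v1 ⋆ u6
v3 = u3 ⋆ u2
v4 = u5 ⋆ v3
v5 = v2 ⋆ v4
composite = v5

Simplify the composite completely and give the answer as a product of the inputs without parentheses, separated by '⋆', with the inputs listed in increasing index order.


Both nesting and order wash out for g; what remains is which u's occur.
(u4 ⋆ u1) linearizes to u4 ⋆ u1
((u4 ⋆ u1) ⋆ u6) linearizes to u4 ⋆ u1 ⋆ u6
(u3 ⋆ u2) linearizes to u3 ⋆ u2
(u5 ⋆ (u3 ⋆ u2)) linearizes to u5 ⋆ u3 ⋆ u2
(((u4 ⋆ u1) ⋆ u6) ⋆ (u5 ⋆ (u3 ⋆ u2))) linearizes to u4 ⋆ u1 ⋆ u6 ⋆ u5 ⋆ u3 ⋆ u2
sorting the factors by input index: u1 ⋆ u2 ⋆ u3 ⋆ u4 ⋆ u5 ⋆ u6

u1 ⋆ u2 ⋆ u3 ⋆ u4 ⋆ u5 ⋆ u6


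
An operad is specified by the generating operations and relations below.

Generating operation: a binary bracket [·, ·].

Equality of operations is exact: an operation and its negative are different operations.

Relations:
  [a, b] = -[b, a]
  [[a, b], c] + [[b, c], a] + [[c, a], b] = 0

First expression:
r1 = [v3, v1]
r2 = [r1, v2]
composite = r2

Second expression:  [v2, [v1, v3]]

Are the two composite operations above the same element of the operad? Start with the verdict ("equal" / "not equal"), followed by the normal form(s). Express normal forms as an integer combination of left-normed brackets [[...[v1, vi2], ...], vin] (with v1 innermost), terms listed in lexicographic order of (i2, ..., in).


equal: each reduces to -[[v1, v3], v2]

Normal form of the first expression: -[[v1, v3], v2]
Normal form of the second expression: -[[v1, v3], v2]
The forms coincide; equal.


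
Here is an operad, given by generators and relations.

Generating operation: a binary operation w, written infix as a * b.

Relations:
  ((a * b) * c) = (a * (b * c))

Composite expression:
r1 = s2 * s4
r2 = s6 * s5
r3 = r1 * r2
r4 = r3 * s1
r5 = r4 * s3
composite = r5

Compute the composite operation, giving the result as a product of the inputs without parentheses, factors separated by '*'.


s2 * s4 * s6 * s5 * s1 * s3

Every regrouping of w is equal, so read the s-inputs in written order.
(s2 * s4) reduces to s2 * s4
(s6 * s5) reduces to s6 * s5
((s2 * s4) * (s6 * s5)) reduces to s2 * s4 * s6 * s5
(((s2 * s4) * (s6 * s5)) * s1) reduces to s2 * s4 * s6 * s5 * s1
((((s2 * s4) * (s6 * s5)) * s1) * s3) reduces to s2 * s4 * s6 * s5 * s1 * s3


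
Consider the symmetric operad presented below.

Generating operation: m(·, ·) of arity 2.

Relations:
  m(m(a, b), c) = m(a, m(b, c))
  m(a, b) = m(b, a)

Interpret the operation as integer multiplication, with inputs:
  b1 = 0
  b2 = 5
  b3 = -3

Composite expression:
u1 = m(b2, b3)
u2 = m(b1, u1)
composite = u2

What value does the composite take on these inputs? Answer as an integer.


0

m(b2, b3) = -15
m(b1, m(b2, b3)) = 0


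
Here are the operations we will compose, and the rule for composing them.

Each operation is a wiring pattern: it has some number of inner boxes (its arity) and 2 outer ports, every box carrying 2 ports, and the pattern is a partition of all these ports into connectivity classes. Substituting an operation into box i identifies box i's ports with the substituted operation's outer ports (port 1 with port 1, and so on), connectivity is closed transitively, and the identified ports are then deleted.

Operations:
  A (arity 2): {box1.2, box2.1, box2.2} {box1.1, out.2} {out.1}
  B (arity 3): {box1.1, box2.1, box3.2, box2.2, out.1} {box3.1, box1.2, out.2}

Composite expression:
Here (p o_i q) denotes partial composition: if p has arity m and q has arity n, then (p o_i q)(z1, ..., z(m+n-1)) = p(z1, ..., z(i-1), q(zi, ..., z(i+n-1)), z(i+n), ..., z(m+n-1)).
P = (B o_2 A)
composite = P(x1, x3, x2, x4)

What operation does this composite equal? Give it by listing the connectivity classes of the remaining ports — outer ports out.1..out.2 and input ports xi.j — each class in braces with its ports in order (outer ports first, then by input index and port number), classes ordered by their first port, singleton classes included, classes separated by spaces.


{out.1, x1.1, x3.1, x4.2} {out.2, x1.2, x4.1} {x2.1, x2.2, x3.2}

Treat the ports identified at B as solder joints: merge, then drop.
the subtree at A composes to {out.1} {out.2, x3.1} {x2.1, x2.2, x3.2} on (x3, x2); out.j = own outer ports
the subtree at B composes to {out.1, x1.1, x3.1, x4.2} {out.2, x1.2, x4.1} {x2.1, x2.2, x3.2} on (x1, x3, x2, x4); out.j = own outer ports


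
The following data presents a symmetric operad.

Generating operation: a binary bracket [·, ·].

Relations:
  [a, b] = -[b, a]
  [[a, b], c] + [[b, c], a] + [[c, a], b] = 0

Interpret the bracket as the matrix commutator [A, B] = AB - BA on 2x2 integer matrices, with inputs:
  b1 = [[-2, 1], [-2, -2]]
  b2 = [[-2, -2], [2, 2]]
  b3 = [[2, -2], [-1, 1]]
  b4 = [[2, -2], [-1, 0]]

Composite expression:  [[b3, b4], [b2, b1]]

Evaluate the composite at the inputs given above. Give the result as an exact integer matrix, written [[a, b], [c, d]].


[[-20, -8], [-4, 20]]


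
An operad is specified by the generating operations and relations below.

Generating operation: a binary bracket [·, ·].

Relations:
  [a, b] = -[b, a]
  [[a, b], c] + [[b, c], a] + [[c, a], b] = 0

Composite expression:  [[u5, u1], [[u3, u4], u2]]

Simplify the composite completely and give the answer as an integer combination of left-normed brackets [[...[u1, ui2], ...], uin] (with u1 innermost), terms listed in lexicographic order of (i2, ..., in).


[[[[u1, u5], u2], u3], u4] - [[[[u1, u5], u2], u4], u3] - [[[[u1, u5], u3], u4], u2] + [[[[u1, u5], u4], u3], u2]

A multilinear Lie element is pinned by u1-initial words (u1 innermost).
Composite bracket: [[u5, u1], [[u3, u4], u2]]
Under [a, b] = ab - ba we get 16 signed associative words (2^4 = 16).
Words beginning with u1 determine it all:
  u1u5u2u3u4 (sign +1) contributes +[[[[u1, u5], u2], u3], u4]
  u1u5u2u4u3 (sign -1) contributes -[[[[u1, u5], u2], u4], u3]
  u1u5u3u4u2 (sign -1) contributes -[[[[u1, u5], u3], u4], u2]
  u1u5u4u3u2 (sign +1) contributes +[[[[u1, u5], u4], u3], u2]


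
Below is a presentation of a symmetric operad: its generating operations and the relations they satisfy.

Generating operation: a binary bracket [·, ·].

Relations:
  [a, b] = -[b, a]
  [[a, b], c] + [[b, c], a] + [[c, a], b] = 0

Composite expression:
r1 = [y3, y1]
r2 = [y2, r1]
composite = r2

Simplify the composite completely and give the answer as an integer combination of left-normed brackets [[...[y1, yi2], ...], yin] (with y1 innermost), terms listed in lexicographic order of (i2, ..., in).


[[y1, y3], y2]


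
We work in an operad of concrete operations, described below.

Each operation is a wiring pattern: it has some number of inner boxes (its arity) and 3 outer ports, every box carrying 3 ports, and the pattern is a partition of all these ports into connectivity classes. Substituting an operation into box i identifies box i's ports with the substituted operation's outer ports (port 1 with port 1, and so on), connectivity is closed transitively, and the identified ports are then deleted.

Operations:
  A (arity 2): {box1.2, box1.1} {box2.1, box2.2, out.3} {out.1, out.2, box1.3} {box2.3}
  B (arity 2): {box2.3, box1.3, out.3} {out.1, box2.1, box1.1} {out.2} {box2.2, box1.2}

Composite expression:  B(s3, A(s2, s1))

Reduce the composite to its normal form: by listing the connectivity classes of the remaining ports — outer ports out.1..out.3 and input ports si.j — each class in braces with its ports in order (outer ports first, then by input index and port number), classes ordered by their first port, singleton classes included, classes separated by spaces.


Treat the ports identified at B as solder joints: merge, then drop.
the subtree at A composes to {out.1, out.2, s2.3} {out.3, s1.1, s1.2} {s1.3} {s2.1, s2.2} on (s2, s1); out.j = own outer ports
the subtree at B composes to {out.1, s2.3, s3.1, s3.2} {out.2} {out.3, s1.1, s1.2, s3.3} {s1.3} {s2.1, s2.2} on (s3, s2, s1); out.j = own outer ports

{out.1, s2.3, s3.1, s3.2} {out.2} {out.3, s1.1, s1.2, s3.3} {s1.3} {s2.1, s2.2}
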